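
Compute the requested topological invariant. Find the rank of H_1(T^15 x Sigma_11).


pi_1(A x B) = pi_1(A) x pi_1(B); rank of abelianization = b_1.
b_1(T^15) = 15, b_1(Sigma_11) = 2*11 = 22.
b_1(product) = 15 + 22 = 37

37


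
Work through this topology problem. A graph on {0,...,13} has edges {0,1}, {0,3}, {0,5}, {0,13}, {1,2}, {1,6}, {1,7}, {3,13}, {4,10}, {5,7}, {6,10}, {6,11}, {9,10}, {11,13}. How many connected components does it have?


Run DFS/union-find over 14 vertices.
V = 14, E = 14.
Number of components = 3

3


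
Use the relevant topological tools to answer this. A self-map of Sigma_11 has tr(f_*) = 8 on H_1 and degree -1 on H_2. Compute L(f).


L(f) = tr(f_0*) - tr(f_1*) + tr(f_2*).
= 1 - (8) + (-1)
= -8

-8


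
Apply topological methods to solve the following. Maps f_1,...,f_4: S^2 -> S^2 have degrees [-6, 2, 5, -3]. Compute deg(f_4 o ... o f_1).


Degree is multiplicative: deg(composition) = product of degrees.
= (-6) * (2) * (5) * (-3) = 180

180


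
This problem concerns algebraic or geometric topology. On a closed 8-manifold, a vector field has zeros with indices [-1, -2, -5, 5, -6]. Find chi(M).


Poincare-Hopf: chi(M) = sum of indices of zeros.
chi = (-1) + (-2) + (-5) + (5) + (-6) = -9

-9


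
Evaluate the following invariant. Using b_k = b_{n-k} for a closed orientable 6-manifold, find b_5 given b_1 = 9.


Poincare duality for closed orientable n-manifolds: b_k = b_{n-k}.
Here n = 6, so b_5 = b_1 = 9

9


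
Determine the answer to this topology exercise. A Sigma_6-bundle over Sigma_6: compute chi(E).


For a fiber bundle F -> E -> B (with CW structure): chi(E) = chi(B) * chi(F).
chi(Sigma_6) = -10, chi(Sigma_6) = -10.
chi(E) = (-10) * (-10) = 100

100


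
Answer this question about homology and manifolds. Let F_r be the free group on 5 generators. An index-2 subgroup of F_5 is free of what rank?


Nielsen-Schreier: an index-n subgroup of F_r is free of rank 1 + n(r-1).
Equivalently: chi(cover) = n*chi(base); chi(vee_r S^1) = 1 - 5 = -4.
chi(E) = 2*(-4) = -8; rank = 1 - chi(E) = 1 - (-8) = 9.
rank = 1 + 2*(5-1) = 1 + 8 = 9

9


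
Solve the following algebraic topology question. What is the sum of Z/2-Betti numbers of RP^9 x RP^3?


dim H^*(RP^n; Z/2) = n+1 (one Z/2 in each degree 0..n).
Total Betti number is multiplicative.
Total = (9+1) * (3+1) = 10 * 4 = 40

40


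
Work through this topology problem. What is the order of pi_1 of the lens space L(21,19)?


pi_1(L(p,q)) = Z/pZ for any q coprime to p.
|pi_1(L(21,19))| = 21

21


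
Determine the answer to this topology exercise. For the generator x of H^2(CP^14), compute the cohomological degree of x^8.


|x| = 2 in H^*(CP^n).
|x^8| = 8 * |x| = 8 * 2 = 16

16


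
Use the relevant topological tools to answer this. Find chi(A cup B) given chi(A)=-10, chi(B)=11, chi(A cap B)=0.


chi(A cup B) = chi(A) + chi(B) - chi(A cap B)
= -10 + (11) - (0)
= 1

1


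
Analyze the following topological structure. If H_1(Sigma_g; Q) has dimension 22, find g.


For a closed orientable surface: b_1 = 2g.
22 = 2g
g = 22 / 2 = 11

11


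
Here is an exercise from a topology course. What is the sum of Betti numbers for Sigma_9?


For Sigma_9: b_0 = 1, b_1 = 2g = 18, b_2 = 1.
Total = 1 + 18 + 1 = 20

20


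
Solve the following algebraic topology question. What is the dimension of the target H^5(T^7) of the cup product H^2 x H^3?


Cup product: H^p x H^q -> H^{p+q}; here p+q = 2+3 = 5.
rank H^k(T^n) = C(n,k).
C(7,5) = 21

21


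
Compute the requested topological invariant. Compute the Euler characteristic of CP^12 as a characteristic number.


For any closed oriented manifold, <e(TM),[M]> = chi(M).
chi(CP^12) = 12+1 = 13

13


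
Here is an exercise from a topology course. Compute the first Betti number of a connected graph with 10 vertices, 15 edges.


For a connected graph: rank(pi_1) = b_1 = E - V + 1 = 1 - chi.
chi = V - E = 10 - 15 = -5.
rank = 1 - (-5) = 15 - 10 + 1 = 6

6


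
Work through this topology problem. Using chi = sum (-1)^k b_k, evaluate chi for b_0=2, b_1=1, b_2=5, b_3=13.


chi = sum_k (-1)^k b_k.
= (2) + (-1) + (5) + (-13)
= -7

-7


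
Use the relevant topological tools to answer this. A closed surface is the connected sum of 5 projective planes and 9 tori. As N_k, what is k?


Since a >= 1, the sum is non-orientable; each T^2 can be replaced by RP^2 # RP^2 (since T^2#RP^2 = 3RP^2).
Total crosscaps k = 5 + 2*9 = 23.
Check via chi: chi = 5*1 + 9*0 - (5+9-1)*2 = -21 = 2 - k = -21. Consistent.

23


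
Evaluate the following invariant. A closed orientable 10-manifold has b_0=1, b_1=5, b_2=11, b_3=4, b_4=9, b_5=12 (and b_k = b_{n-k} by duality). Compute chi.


By Poincare duality b_k = b_{10-k}, so full Betti numbers: b_0=1, b_1=5, b_2=11, b_3=4, b_4=9, b_5=12, b_6=9, b_7=4, b_8=11, b_9=5, b_10=1.
chi = sum (-1)^k b_k = 12

12


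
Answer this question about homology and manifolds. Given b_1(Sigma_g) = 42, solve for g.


For a closed orientable surface: b_1 = 2g.
42 = 2g
g = 42 / 2 = 21

21


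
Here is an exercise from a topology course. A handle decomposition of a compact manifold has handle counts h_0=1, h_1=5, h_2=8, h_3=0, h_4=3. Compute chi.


Handles of index k contribute (-1)^k to chi (same as CW cells).
chi = (1) + (-5) + (8) + (0) + (3) = 7

7


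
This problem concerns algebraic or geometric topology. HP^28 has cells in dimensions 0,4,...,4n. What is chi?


HP^28 has one cell in each dimension 0, 4, ..., 4*28 (28+1 cells, all even-dim).
chi = 28 + 1 = 29

29


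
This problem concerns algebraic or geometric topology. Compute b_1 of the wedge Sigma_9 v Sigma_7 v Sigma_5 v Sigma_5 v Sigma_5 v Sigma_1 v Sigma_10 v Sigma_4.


For a wedge X v Y: reduced H_k(X v Y) = H_k(X) + H_k(Y).
Each Sigma_g contributes b_1 = 2g.
b_1 = 18 + 14 + 10 + 10 + 10 + 2 + 20 + 8 = 92

92


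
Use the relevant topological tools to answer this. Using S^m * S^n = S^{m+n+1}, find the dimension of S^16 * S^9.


Join of spheres: S^m * S^n = S^{m+n+1}.
dim = 16 + 9 + 1 = 26

26


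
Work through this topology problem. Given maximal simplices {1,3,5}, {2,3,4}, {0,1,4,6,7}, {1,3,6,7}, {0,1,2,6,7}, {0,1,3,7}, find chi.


Enumerate all faces; f-vector: f_0=8, f_1=23, f_2=23, f_3=11, f_4=2.
chi = sum (-1)^k f_k = -1

-1


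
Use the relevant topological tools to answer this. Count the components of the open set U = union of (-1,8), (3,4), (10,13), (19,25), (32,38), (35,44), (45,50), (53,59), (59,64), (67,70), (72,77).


Sort and merge overlapping open intervals.
Merged: (-1,8), (10,13), (19,25), (32,44), (45,50), (53,59), (59,64), (67,70), (72,77).
Number of components = 9

9


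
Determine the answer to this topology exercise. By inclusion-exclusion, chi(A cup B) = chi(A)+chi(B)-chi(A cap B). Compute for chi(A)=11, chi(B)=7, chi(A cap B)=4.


chi(A cup B) = chi(A) + chi(B) - chi(A cap B)
= 11 + (7) - (4)
= 14

14


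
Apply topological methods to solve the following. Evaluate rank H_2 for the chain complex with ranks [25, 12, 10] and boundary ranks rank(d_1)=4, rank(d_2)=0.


rank H_k = rank(ker d_k) - rank(im d_{k+1}).
rank(ker d_2) = rank(C_2) - rank(d_2) = 10 - 0 = 10.
rank(im d_{2+1}) = 0.
rank H_2 = 10 - 0 = 10

10


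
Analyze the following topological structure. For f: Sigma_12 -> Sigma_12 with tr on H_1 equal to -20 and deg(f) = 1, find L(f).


L(f) = tr(f_0*) - tr(f_1*) + tr(f_2*).
= 1 - (-20) + (1)
= 22

22


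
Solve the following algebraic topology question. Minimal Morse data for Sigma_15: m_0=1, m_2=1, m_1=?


A perfect Morse function has m_k = b_k.
For Sigma_15: b_0=1, b_1=2g=30, b_2=1.
Saddles m_1 = 2g = 30

30


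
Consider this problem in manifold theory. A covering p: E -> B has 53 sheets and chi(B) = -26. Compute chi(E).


For a finite covering: chi(E) = (number of sheets) * chi(B).
chi(E) = 53 * (-26) = -1378

-1378


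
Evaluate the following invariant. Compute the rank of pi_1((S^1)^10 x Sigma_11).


pi_1(A x B) = pi_1(A) x pi_1(B); rank of abelianization = b_1.
b_1(T^10) = 10, b_1(Sigma_11) = 2*11 = 22.
b_1(product) = 10 + 22 = 32

32


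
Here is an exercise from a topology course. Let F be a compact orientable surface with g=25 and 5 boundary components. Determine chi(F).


For a compact orientable surface with genus g and b boundary components: chi = 2 - 2g - b.
chi = 2 - 2*25 - 5 = 2 - 50 - 5 = -53

-53


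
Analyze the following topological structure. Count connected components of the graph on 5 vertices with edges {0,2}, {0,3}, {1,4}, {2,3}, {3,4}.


Run DFS/union-find over 5 vertices.
V = 5, E = 5.
Number of components = 1

1


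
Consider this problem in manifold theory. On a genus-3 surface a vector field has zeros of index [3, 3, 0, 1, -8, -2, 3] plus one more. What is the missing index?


Poincare-Hopf: sum of indices = chi(M).
chi(Sigma_3) = 2 - 2*3 = -4.
Sum of known indices = 0.
x = chi - (sum known) = -4 - (0) = -4

-4


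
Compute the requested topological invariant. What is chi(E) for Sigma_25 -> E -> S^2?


chi(S^2) = 2 (n even), chi(Sigma_25) = 2 - 2*25 = -48.
chi(E) = 2 * (-48) = -96

-96


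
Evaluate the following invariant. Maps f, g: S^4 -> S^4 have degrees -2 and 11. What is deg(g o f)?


Degree is multiplicative under composition: deg(g o f) = deg(g) * deg(f).
= 11 * -2 = -22

-22


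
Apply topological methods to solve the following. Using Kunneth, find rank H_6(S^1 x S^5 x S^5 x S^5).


Each S^d has Poincare polynomial 1 + t^d.
The product S^1 x S^5 x S^5 x S^5 has Poincare polynomial prod(1+t^d_i).
Expanding: b_0=1, b_1=1, b_5=3, b_6=3, b_10=3, b_11=3, b_15=1, b_16=1.
b_6 = 3

3


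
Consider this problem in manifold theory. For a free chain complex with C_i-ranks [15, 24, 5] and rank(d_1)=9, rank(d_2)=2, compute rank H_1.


rank H_k = rank(ker d_k) - rank(im d_{k+1}).
rank(ker d_1) = rank(C_1) - rank(d_1) = 24 - 9 = 15.
rank(im d_{1+1}) = 2.
rank H_1 = 15 - 2 = 13

13


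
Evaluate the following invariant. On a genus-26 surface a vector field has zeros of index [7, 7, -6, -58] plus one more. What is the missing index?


Poincare-Hopf: sum of indices = chi(M).
chi(Sigma_26) = 2 - 2*26 = -50.
Sum of known indices = -50.
x = chi - (sum known) = -50 - (-50) = 0

0


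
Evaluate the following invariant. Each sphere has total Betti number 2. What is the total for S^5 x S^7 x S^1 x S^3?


Total Betti number is multiplicative under products.
Each S^d (d>=1) has total Betti number 2.
There are 4 sphere factors.
Total = 2^4 = 16

16


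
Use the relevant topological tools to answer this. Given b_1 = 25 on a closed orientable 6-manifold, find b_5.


Poincare duality for closed orientable n-manifolds: b_k = b_{n-k}.
Here n = 6, so b_5 = b_1 = 25

25


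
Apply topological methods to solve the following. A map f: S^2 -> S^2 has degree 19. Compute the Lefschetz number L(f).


On S^2: L(f) = tr(f_0*) + (-1)^2 tr(f_2*) = 1 + (-1)^2 * deg(f).
L(f) = 1 + (-1)^2 * 19 = 1 + 19 = 20

20


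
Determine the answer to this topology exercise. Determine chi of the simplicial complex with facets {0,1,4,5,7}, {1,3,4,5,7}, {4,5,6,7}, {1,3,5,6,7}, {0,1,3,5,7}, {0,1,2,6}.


Enumerate all faces; f-vector: f_0=8, f_1=24, f_2=31, f_3=18, f_4=4.
chi = sum (-1)^k f_k = 1

1


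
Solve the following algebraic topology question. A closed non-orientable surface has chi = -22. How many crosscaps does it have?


chi = 2 - k for closed non-orientable surfaces with k crosscaps.
-22 = 2 - k
k = 2 - (-22) = 24

24


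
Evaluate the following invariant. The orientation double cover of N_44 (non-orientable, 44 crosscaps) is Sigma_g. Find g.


chi(N_44) = 2 - 44 = -42.
Double cover: chi(Sigma_g) = 2 * chi(N_44) = 2*(-42) = -84.
2 - 2g = -84, so g = (2 - (-84))/2 = 86/2 = 43

43


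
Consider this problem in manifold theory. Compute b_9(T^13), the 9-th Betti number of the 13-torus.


By the Kunneth formula, b_k(T^n) = C(n,k).
b_9(T^13) = C(13,9).
C(13,9) = 13!/(9!*4!) = 715

715


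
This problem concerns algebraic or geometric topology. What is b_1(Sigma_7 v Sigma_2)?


For a wedge: H_1(A v B) = H_1(A) + H_1(B).
b_1(Sigma_7) = 14, b_1(Sigma_2) = 4.
b_1 = 14 + 4 = 18

18


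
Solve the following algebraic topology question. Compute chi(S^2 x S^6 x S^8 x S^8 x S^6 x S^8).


chi is multiplicative: chi(X x Y) = chi(X) chi(Y).
Each even-dim sphere has chi = 2. There are 6 factors.
chi = 2^6 = 64

64


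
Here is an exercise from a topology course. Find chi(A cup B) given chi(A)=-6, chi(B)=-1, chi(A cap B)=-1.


chi(A cup B) = chi(A) + chi(B) - chi(A cap B)
= -6 + (-1) - (-1)
= -6

-6


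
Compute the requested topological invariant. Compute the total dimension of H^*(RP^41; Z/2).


H^k(RP^41; Z/2) = Z/2 for each 0 <= k <= 41.
Total dimension = 41 + 1 = 42

42


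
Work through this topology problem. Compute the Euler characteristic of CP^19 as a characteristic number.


For any closed oriented manifold, <e(TM),[M]> = chi(M).
chi(CP^19) = 19+1 = 20

20


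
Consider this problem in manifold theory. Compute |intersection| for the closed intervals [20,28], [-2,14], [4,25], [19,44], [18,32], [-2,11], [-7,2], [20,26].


Intersection = [max(a_i), min(b_i)] = [20, 2].
Since 20 > 2, the intersection is empty.
Length = 0

0


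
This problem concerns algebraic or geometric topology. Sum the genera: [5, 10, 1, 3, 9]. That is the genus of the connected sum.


Genus is additive under connected sum of orientable surfaces.
g = 5 + 10 + 1 + 3 + 9 = 28

28


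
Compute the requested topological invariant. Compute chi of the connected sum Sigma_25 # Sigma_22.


chi(Sigma_25) = 2 - 2*25 = -48
chi(Sigma_22) = 2 - 2*22 = -42
For surfaces: chi(A#B) = chi(A) + chi(B) - 2.
chi = -48 + -42 - 2 = -92

-92


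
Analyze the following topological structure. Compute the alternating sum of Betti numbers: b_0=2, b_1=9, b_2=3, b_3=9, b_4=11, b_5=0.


chi = sum_k (-1)^k b_k.
= (2) + (-9) + (3) + (-9) + (11) + (0)
= -2

-2


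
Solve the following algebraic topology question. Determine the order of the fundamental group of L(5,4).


pi_1(L(p,q)) = Z/pZ for any q coprime to p.
|pi_1(L(5,4))| = 5

5


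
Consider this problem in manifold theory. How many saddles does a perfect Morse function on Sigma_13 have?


A perfect Morse function has m_k = b_k.
For Sigma_13: b_0=1, b_1=2g=26, b_2=1.
Saddles m_1 = 2g = 26

26


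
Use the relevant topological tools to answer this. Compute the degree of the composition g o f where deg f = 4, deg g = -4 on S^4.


Degree is multiplicative under composition: deg(g o f) = deg(g) * deg(f).
= -4 * 4 = -16

-16


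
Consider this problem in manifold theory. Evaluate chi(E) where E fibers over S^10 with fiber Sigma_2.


chi(S^10) = 2 (n even), chi(Sigma_2) = 2 - 2*2 = -2.
chi(E) = 2 * (-2) = -4

-4


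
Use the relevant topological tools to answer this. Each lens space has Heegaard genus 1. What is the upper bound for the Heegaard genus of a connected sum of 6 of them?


Heegaard genus satisfies g(A#B) <= g(A) + g(B).
Each lens space has g = 1.
Upper bound: 6 * 1 = 6

6


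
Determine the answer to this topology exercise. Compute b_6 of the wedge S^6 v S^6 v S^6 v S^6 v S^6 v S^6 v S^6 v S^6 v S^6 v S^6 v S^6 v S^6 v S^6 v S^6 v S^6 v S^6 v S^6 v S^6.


For a wedge of spheres, H_k (k>0) is free on one generator per sphere of dimension k.
Spheres of dimension 6: count = 18.
b_6 = 18

18


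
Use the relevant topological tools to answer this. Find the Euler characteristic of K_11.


K_11: V = 11, E = C(11,2) = 55.
chi = V - E = 11 - 55 = -44

-44


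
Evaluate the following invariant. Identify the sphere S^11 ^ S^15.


S^m ^ S^n = S^{m+n}.
k = 11 + 15 = 26

26


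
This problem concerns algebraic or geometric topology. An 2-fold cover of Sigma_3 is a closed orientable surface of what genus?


For an n-sheeted cover: chi(E) = n * chi(B).
chi(Sigma_3) = 2 - 2*3 = -4.
chi(E) = 2 * (-4) = -8.
genus(E) = (2 - chi(E))/2 = (2 - (-8))/2 = 10/2 = 5

5


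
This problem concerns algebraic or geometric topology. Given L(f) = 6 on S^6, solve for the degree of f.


L(f) = 1 + (-1)^6 deg(f) on S^6.
6 = 1 + (-1)^6 * deg(f)
(-1)^6 * deg(f) = 5
deg(f) = 5

5


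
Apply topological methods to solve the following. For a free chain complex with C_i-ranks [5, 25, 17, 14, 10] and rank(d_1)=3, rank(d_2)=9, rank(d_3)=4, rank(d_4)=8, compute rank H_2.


rank H_k = rank(ker d_k) - rank(im d_{k+1}).
rank(ker d_2) = rank(C_2) - rank(d_2) = 17 - 9 = 8.
rank(im d_{2+1}) = 4.
rank H_2 = 8 - 4 = 4

4


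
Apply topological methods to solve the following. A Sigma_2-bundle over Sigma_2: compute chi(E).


For a fiber bundle F -> E -> B (with CW structure): chi(E) = chi(B) * chi(F).
chi(Sigma_2) = -2, chi(Sigma_2) = -2.
chi(E) = (-2) * (-2) = 4

4


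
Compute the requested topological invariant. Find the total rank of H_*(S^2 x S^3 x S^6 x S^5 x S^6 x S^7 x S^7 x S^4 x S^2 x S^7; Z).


Total Betti number is multiplicative under products.
Each S^d (d>=1) has total Betti number 2.
There are 10 sphere factors.
Total = 2^10 = 1024

1024


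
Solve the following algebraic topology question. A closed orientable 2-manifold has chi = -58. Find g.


chi = 2 - 2g for closed orientable surfaces.
-58 = 2 - 2g
2g = 2 - (-58) = 60
g = 30

30


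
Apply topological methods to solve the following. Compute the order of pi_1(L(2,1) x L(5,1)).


pi_1(X x Y) = pi_1(X) x pi_1(Y).
pi_1(L(2,1)) = Z/2, pi_1(L(5,1)) = Z/5.
|Z/2 x Z/5| = 2 * 5 = 10

10


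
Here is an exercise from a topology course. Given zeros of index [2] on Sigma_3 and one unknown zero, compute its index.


Poincare-Hopf: sum of indices = chi(M).
chi(Sigma_3) = 2 - 2*3 = -4.
Sum of known indices = 2.
x = chi - (sum known) = -4 - (2) = -6

-6


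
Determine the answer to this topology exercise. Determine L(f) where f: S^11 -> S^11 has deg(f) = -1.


On S^11: L(f) = tr(f_0*) + (-1)^11 tr(f_11*) = 1 + (-1)^11 * deg(f).
L(f) = 1 + (-1)^11 * -1 = 1 + 1 = 2

2


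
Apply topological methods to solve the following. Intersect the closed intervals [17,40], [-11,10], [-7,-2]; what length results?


Intersection = [max(a_i), min(b_i)] = [17, -2].
Since 17 > -2, the intersection is empty.
Length = 0

0


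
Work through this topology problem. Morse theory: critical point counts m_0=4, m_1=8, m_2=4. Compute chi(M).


Morse theory: chi(M) = sum_k (-1)^k m_k where m_k = #(index-k critical points).
= (4) + (-8) + (4) = 0

0


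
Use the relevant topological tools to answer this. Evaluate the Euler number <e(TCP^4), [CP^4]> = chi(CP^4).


For any closed oriented manifold, <e(TM),[M]> = chi(M).
chi(CP^4) = 4+1 = 5

5


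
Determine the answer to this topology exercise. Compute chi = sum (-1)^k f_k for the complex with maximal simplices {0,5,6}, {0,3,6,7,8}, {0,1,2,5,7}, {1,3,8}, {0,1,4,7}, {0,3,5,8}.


Enumerate all faces; f-vector: f_0=9, f_1=27, f_2=28, f_3=12, f_4=2.
chi = sum (-1)^k f_k = 0

0


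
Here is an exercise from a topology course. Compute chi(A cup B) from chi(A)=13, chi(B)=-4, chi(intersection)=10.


chi(A cup B) = chi(A) + chi(B) - chi(A cap B)
= 13 + (-4) - (10)
= -1

-1


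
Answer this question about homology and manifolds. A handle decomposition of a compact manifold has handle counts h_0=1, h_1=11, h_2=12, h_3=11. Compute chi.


Handles of index k contribute (-1)^k to chi (same as CW cells).
chi = (1) + (-11) + (12) + (-11) = -9

-9


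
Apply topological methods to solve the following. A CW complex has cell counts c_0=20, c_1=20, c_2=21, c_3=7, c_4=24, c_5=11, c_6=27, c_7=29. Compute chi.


chi = sum_k (-1)^k c_k.
= (-1)^0*20 + (-1)^1*20 + (-1)^2*21 + (-1)^3*7 + (-1)^4*24 + (-1)^5*11 + (-1)^6*27 + (-1)^7*29
= (20) + (-20) + (21) + (-7) + (24) + (-11) + (27) + (-29)
= 25

25


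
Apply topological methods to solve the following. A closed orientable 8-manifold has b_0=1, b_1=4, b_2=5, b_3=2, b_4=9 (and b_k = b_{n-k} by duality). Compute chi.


By Poincare duality b_k = b_{8-k}, so full Betti numbers: b_0=1, b_1=4, b_2=5, b_3=2, b_4=9, b_5=2, b_6=5, b_7=4, b_8=1.
chi = sum (-1)^k b_k = 9

9


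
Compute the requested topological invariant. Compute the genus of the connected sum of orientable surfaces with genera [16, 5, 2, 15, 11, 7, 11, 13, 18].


Genus is additive under connected sum of orientable surfaces.
g = 16 + 5 + 2 + 15 + 11 + 7 + 11 + 13 + 18 = 98

98


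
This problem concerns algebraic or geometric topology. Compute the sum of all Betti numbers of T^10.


b_k(T^10) = C(10,k), so the sum over k is sum_k C(10,k) = 2^10.
Total = 2^10 = 1024

1024


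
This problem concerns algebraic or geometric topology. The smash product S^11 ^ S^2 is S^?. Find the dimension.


S^m ^ S^n = S^{m+n}.
k = 11 + 2 = 13

13


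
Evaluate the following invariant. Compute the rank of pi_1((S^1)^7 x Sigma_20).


pi_1(A x B) = pi_1(A) x pi_1(B); rank of abelianization = b_1.
b_1(T^7) = 7, b_1(Sigma_20) = 2*20 = 40.
b_1(product) = 7 + 40 = 47

47


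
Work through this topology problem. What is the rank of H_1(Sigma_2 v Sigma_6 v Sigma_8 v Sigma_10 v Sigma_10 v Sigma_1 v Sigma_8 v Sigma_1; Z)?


For a wedge X v Y: reduced H_k(X v Y) = H_k(X) + H_k(Y).
Each Sigma_g contributes b_1 = 2g.
b_1 = 4 + 12 + 16 + 20 + 20 + 2 + 16 + 2 = 92

92


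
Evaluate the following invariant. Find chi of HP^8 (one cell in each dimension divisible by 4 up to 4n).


HP^8 has one cell in each dimension 0, 4, ..., 4*8 (8+1 cells, all even-dim).
chi = 8 + 1 = 9

9


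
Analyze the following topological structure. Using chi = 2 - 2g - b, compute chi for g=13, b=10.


For a compact orientable surface with genus g and b boundary components: chi = 2 - 2g - b.
chi = 2 - 2*13 - 10 = 2 - 26 - 10 = -34

-34


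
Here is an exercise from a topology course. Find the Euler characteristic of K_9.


K_9: V = 9, E = C(9,2) = 36.
chi = V - E = 9 - 36 = -27

-27


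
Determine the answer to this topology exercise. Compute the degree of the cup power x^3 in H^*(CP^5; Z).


|x| = 2 in H^*(CP^n).
|x^3| = 3 * |x| = 3 * 2 = 6

6


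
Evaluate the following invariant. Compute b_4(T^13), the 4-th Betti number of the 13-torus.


By the Kunneth formula, b_k(T^n) = C(n,k).
b_4(T^13) = C(13,4).
C(13,4) = 13!/(4!*9!) = 715

715


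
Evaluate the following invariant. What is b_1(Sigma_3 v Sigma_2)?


For a wedge: H_1(A v B) = H_1(A) + H_1(B).
b_1(Sigma_3) = 6, b_1(Sigma_2) = 4.
b_1 = 6 + 4 = 10

10


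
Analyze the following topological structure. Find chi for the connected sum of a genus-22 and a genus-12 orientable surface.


chi(Sigma_22) = 2 - 2*22 = -42
chi(Sigma_12) = 2 - 2*12 = -22
For surfaces: chi(A#B) = chi(A) + chi(B) - 2.
chi = -42 + -22 - 2 = -66

-66


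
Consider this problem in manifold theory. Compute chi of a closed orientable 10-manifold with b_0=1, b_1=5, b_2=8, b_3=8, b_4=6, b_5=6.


By Poincare duality b_k = b_{10-k}, so full Betti numbers: b_0=1, b_1=5, b_2=8, b_3=8, b_4=6, b_5=6, b_6=6, b_7=8, b_8=8, b_9=5, b_10=1.
chi = sum (-1)^k b_k = -2

-2


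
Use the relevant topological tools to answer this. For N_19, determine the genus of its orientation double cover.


chi(N_19) = 2 - 19 = -17.
Double cover: chi(Sigma_g) = 2 * chi(N_19) = 2*(-17) = -34.
2 - 2g = -34, so g = (2 - (-34))/2 = 36/2 = 18

18


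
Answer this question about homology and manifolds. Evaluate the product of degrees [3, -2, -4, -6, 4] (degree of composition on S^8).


Degree is multiplicative: deg(composition) = product of degrees.
= (3) * (-2) * (-4) * (-6) * (4) = -576

-576


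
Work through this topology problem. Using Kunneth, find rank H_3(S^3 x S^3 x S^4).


Each S^d has Poincare polynomial 1 + t^d.
The product S^3 x S^3 x S^4 has Poincare polynomial prod(1+t^d_i).
Expanding: b_0=1, b_3=2, b_4=1, b_6=1, b_7=2, b_10=1.
b_3 = 2

2


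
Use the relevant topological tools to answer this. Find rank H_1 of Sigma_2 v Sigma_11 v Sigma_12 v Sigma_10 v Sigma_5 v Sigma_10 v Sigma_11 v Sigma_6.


For a wedge X v Y: reduced H_k(X v Y) = H_k(X) + H_k(Y).
Each Sigma_g contributes b_1 = 2g.
b_1 = 4 + 22 + 24 + 20 + 10 + 20 + 22 + 12 = 134

134


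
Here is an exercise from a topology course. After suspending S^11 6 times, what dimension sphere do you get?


Each suspension raises dimension by 1: Sigma S^n = S^{n+1}.
Sigma^6 S^11 = S^{11+6} = S^17

17


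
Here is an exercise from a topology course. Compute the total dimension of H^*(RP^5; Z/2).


H^k(RP^5; Z/2) = Z/2 for each 0 <= k <= 5.
Total dimension = 5 + 1 = 6

6


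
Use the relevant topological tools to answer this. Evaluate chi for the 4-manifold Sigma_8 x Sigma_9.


chi(Sigma_8) = 2 - 2*8 = -14
chi(Sigma_9) = 2 - 2*9 = -16
chi(product) = (-14) * (-16) = 224

224


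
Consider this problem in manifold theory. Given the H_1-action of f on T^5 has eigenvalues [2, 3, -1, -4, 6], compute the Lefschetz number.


For a torus self-map: L(f) = det(I - A) where A acts on H_1.
L(f) = (1-2) * (1-3) * (1--1) * (1--4) * (1-6) = -1 * -2 * 2 * 5 * -5 = -100

-100


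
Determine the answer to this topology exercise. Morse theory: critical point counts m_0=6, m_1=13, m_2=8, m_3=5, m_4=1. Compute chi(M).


Morse theory: chi(M) = sum_k (-1)^k m_k where m_k = #(index-k critical points).
= (6) + (-13) + (8) + (-5) + (1) = -3

-3


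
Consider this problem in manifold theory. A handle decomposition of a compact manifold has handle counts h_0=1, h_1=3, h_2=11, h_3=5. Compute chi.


Handles of index k contribute (-1)^k to chi (same as CW cells).
chi = (1) + (-3) + (11) + (-5) = 4

4


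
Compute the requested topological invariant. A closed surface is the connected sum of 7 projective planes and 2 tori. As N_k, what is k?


Since a >= 1, the sum is non-orientable; each T^2 can be replaced by RP^2 # RP^2 (since T^2#RP^2 = 3RP^2).
Total crosscaps k = 7 + 2*2 = 11.
Check via chi: chi = 7*1 + 2*0 - (7+2-1)*2 = -9 = 2 - k = -9. Consistent.

11


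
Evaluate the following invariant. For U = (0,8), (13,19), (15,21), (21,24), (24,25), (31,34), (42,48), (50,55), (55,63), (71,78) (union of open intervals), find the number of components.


Sort and merge overlapping open intervals.
Merged: (0,8), (13,21), (21,24), (24,25), (31,34), (42,48), (50,55), (55,63), (71,78).
Number of components = 9

9


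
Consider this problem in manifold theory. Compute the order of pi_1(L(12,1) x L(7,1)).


pi_1(X x Y) = pi_1(X) x pi_1(Y).
pi_1(L(12,1)) = Z/12, pi_1(L(7,1)) = Z/7.
|Z/12 x Z/7| = 12 * 7 = 84

84


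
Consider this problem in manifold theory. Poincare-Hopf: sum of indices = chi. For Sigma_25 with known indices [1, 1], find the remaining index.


Poincare-Hopf: sum of indices = chi(M).
chi(Sigma_25) = 2 - 2*25 = -48.
Sum of known indices = 2.
x = chi - (sum known) = -48 - (2) = -50

-50


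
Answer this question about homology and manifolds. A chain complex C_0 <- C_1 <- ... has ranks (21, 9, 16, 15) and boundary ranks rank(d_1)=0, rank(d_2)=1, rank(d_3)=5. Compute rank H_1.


rank H_k = rank(ker d_k) - rank(im d_{k+1}).
rank(ker d_1) = rank(C_1) - rank(d_1) = 9 - 0 = 9.
rank(im d_{1+1}) = 1.
rank H_1 = 9 - 1 = 8

8


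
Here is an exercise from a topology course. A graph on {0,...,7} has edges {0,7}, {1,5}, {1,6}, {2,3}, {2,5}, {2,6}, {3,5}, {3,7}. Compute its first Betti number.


b_1 = E - V + (number of components).
E = 8, V = 8, components = 2.
b_1 = 8 - 8 + 2 = 2

2


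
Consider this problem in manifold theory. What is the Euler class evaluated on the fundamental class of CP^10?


For any closed oriented manifold, <e(TM),[M]> = chi(M).
chi(CP^10) = 10+1 = 11

11


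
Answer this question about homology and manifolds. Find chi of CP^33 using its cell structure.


CP^33 has one cell in each even dimension 0, 2, ..., 2*33 (33+1 cells total).
All cells are even-dimensional, so chi = number of cells.
chi = 33 + 1 = 34

34


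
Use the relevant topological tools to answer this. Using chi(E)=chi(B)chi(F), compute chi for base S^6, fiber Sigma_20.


chi(S^6) = 2 (n even), chi(Sigma_20) = 2 - 2*20 = -38.
chi(E) = 2 * (-38) = -76

-76


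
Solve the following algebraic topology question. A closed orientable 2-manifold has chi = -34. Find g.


chi = 2 - 2g for closed orientable surfaces.
-34 = 2 - 2g
2g = 2 - (-34) = 36
g = 18

18


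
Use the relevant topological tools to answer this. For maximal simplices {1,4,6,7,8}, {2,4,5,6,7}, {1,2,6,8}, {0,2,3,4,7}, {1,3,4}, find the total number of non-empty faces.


Each maximal simplex on m vertices has 2^m - 1 nonempty faces.
Take the union (dedupe shared faces).
Total distinct faces = 87

87


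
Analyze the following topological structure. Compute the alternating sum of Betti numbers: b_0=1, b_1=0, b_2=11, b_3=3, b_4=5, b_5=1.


chi = sum_k (-1)^k b_k.
= (1) + (0) + (11) + (-3) + (5) + (-1)
= 13

13


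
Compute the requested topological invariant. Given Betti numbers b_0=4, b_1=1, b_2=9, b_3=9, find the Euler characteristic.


chi = sum_k (-1)^k b_k.
= (4) + (-1) + (9) + (-9)
= 3

3


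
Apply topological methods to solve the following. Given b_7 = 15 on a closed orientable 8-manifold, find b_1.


Poincare duality for closed orientable n-manifolds: b_k = b_{n-k}.
Here n = 8, so b_1 = b_7 = 15

15


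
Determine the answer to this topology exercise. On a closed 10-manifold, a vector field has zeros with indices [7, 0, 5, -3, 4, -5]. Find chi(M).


Poincare-Hopf: chi(M) = sum of indices of zeros.
chi = (7) + (0) + (5) + (-3) + (4) + (-5) = 8

8


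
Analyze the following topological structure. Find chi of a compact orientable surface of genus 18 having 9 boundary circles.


For a compact orientable surface with genus g and b boundary components: chi = 2 - 2g - b.
chi = 2 - 2*18 - 9 = 2 - 36 - 9 = -43

-43


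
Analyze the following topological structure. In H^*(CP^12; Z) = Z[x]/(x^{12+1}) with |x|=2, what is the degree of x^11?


|x| = 2 in H^*(CP^n).
|x^11| = 11 * |x| = 11 * 2 = 22

22


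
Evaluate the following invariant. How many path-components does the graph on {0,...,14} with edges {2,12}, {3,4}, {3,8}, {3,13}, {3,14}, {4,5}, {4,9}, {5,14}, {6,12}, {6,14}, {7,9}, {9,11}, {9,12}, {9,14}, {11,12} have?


Run DFS/union-find over 15 vertices.
V = 15, E = 15.
Number of components = 4

4


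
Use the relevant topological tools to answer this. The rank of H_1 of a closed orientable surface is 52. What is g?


For a closed orientable surface: b_1 = 2g.
52 = 2g
g = 52 / 2 = 26

26


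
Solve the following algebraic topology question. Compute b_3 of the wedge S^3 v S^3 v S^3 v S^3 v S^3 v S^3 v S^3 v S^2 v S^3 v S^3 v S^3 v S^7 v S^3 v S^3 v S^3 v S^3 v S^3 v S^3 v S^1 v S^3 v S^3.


For a wedge of spheres, H_k (k>0) is free on one generator per sphere of dimension k.
Spheres of dimension 3: count = 18.
b_3 = 18

18


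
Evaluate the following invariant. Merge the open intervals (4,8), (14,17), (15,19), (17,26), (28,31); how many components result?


Sort and merge overlapping open intervals.
Merged: (4,8), (14,26), (28,31).
Number of components = 3

3


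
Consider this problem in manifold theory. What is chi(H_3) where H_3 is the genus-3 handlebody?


A genus-g handlebody deformation retracts to a wedge of g circles.
chi(vee_g S^1) = 1 - g.
chi(H_3) = 1 - 3 = -2

-2


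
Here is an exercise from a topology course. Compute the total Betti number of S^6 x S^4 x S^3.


Total Betti number is multiplicative under products.
Each S^d (d>=1) has total Betti number 2.
There are 3 sphere factors.
Total = 2^3 = 8

8


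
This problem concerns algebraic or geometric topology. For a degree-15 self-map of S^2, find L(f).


On S^2: L(f) = tr(f_0*) + (-1)^2 tr(f_2*) = 1 + (-1)^2 * deg(f).
L(f) = 1 + (-1)^2 * 15 = 1 + 15 = 16

16


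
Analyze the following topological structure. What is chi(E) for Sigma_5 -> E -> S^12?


chi(S^12) = 2 (n even), chi(Sigma_5) = 2 - 2*5 = -8.
chi(E) = 2 * (-8) = -16

-16


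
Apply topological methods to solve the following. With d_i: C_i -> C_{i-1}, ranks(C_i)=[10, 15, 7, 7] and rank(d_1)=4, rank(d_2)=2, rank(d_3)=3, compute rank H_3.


rank H_k = rank(ker d_k) - rank(im d_{k+1}).
rank(ker d_3) = rank(C_3) - rank(d_3) = 7 - 3 = 4.
rank(im d_{3+1}) = 0.
rank H_3 = 4 - 0 = 4

4


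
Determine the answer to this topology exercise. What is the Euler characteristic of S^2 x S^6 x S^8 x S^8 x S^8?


chi is multiplicative: chi(X x Y) = chi(X) chi(Y).
Each even-dim sphere has chi = 2. There are 5 factors.
chi = 2^5 = 32

32


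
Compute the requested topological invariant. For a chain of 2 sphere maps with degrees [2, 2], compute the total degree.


Degree is multiplicative: deg(composition) = product of degrees.
= (2) * (2) = 4

4


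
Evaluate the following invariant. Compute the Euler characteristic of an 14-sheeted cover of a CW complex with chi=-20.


For a finite covering: chi(E) = (number of sheets) * chi(B).
chi(E) = 14 * (-20) = -280

-280


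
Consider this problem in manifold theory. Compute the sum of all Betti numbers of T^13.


b_k(T^13) = C(13,k), so the sum over k is sum_k C(13,k) = 2^13.
Total = 2^13 = 8192

8192


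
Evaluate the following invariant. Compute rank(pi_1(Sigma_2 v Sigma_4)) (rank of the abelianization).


For a wedge: H_1(A v B) = H_1(A) + H_1(B).
b_1(Sigma_2) = 4, b_1(Sigma_4) = 8.
b_1 = 4 + 8 = 12

12


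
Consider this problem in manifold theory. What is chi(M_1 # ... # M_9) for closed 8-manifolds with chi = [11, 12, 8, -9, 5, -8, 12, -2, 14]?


For n-manifolds: chi(A#B) = chi(A) + chi(B) - chi(S^8).
chi(S^8) = 1 + (-1)^8 = 2.
chi(#) = (sum chi_i) - (9-1)*chi(S^8) = 43 - 8*2 = 27

27


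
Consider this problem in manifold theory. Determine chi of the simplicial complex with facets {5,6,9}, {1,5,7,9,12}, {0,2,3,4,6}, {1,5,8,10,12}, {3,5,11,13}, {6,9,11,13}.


Enumerate all faces; f-vector: f_0=14, f_1=39, f_2=38, f_3=17, f_4=3.
chi = sum (-1)^k f_k = -1

-1


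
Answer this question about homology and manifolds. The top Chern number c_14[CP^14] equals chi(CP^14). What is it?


For any closed oriented manifold, <e(TM),[M]> = chi(M).
chi(CP^14) = 14+1 = 15

15


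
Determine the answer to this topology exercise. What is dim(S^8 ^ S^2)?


S^m ^ S^n = S^{m+n}.
k = 8 + 2 = 10

10


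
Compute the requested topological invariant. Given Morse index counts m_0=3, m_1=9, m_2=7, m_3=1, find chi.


Morse theory: chi(M) = sum_k (-1)^k m_k where m_k = #(index-k critical points).
= (3) + (-9) + (7) + (-1) = 0

0


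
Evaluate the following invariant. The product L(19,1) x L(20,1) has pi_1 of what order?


pi_1(X x Y) = pi_1(X) x pi_1(Y).
pi_1(L(19,1)) = Z/19, pi_1(L(20,1)) = Z/20.
|Z/19 x Z/20| = 19 * 20 = 380

380


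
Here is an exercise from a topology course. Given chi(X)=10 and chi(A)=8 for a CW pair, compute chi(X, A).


Relative Euler characteristic: chi(X, A) = chi(X) - chi(A).
= 10 - (8) = 2

2


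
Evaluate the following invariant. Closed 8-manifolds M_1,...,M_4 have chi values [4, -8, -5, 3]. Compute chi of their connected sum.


For n-manifolds: chi(A#B) = chi(A) + chi(B) - chi(S^8).
chi(S^8) = 1 + (-1)^8 = 2.
chi(#) = (sum chi_i) - (4-1)*chi(S^8) = -6 - 3*2 = -12

-12


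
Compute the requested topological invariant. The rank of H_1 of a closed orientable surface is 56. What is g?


For a closed orientable surface: b_1 = 2g.
56 = 2g
g = 56 / 2 = 28

28


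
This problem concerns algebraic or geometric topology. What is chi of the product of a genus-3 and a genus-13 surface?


chi(Sigma_3) = 2 - 2*3 = -4
chi(Sigma_13) = 2 - 2*13 = -24
chi(product) = (-4) * (-24) = 96

96


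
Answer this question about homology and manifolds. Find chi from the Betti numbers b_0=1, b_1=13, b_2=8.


chi = sum_k (-1)^k b_k.
= (1) + (-13) + (8)
= -4

-4


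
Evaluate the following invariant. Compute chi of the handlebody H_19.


A genus-g handlebody deformation retracts to a wedge of g circles.
chi(vee_g S^1) = 1 - g.
chi(H_19) = 1 - 19 = -18

-18


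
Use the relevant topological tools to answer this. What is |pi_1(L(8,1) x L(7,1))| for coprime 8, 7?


pi_1(X x Y) = pi_1(X) x pi_1(Y).
pi_1(L(8,1)) = Z/8, pi_1(L(7,1)) = Z/7.
|Z/8 x Z/7| = 8 * 7 = 56

56


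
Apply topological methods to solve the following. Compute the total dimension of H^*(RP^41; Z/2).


H^k(RP^41; Z/2) = Z/2 for each 0 <= k <= 41.
Total dimension = 41 + 1 = 42

42


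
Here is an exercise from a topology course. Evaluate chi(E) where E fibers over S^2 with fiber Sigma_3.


chi(S^2) = 2 (n even), chi(Sigma_3) = 2 - 2*3 = -4.
chi(E) = 2 * (-4) = -8

-8


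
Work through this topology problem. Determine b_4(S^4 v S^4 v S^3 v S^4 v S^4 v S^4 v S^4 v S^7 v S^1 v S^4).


For a wedge of spheres, H_k (k>0) is free on one generator per sphere of dimension k.
Spheres of dimension 4: count = 7.
b_4 = 7

7


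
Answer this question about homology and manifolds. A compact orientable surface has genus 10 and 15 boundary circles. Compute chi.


For a compact orientable surface with genus g and b boundary components: chi = 2 - 2g - b.
chi = 2 - 2*10 - 15 = 2 - 20 - 15 = -33

-33


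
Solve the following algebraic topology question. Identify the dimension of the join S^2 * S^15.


Join of spheres: S^m * S^n = S^{m+n+1}.
dim = 2 + 15 + 1 = 18

18


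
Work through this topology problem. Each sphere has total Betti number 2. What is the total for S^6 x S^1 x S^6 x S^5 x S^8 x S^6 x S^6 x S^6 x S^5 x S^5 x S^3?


Total Betti number is multiplicative under products.
Each S^d (d>=1) has total Betti number 2.
There are 11 sphere factors.
Total = 2^11 = 2048

2048


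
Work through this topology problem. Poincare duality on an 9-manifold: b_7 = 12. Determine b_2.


Poincare duality for closed orientable n-manifolds: b_k = b_{n-k}.
Here n = 9, so b_2 = b_7 = 12

12


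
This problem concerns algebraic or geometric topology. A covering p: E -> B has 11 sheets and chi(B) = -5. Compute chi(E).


For a finite covering: chi(E) = (number of sheets) * chi(B).
chi(E) = 11 * (-5) = -55

-55


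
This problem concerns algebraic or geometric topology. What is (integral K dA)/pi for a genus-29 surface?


Gauss-Bonnet: integral K dA = 2*pi*chi(M).
chi(Sigma_29) = 2 - 2*29 = -56.
(integral K dA)/pi = 2*chi = 2*(-56) = -112

-112


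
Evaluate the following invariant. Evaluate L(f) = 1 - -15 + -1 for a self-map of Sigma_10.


L(f) = tr(f_0*) - tr(f_1*) + tr(f_2*).
= 1 - (-15) + (-1)
= 15

15


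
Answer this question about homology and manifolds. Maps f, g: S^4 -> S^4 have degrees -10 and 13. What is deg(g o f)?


Degree is multiplicative under composition: deg(g o f) = deg(g) * deg(f).
= 13 * -10 = -130

-130


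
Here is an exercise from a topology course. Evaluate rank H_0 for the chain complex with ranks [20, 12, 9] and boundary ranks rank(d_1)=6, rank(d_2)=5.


rank H_k = rank(ker d_k) - rank(im d_{k+1}).
rank(ker d_0) = rank(C_0) - rank(d_0) = 20 - 0 = 20.
rank(im d_{0+1}) = 6.
rank H_0 = 20 - 6 = 14

14


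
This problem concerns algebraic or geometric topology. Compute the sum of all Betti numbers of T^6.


b_k(T^6) = C(6,k), so the sum over k is sum_k C(6,k) = 2^6.
Total = 2^6 = 64

64


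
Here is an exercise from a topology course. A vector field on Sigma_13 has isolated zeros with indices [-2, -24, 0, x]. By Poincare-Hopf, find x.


Poincare-Hopf: sum of indices = chi(M).
chi(Sigma_13) = 2 - 2*13 = -24.
Sum of known indices = -26.
x = chi - (sum known) = -24 - (-26) = 2

2


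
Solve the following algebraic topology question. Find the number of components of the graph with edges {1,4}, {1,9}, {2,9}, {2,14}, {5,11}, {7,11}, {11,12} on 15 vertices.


Run DFS/union-find over 15 vertices.
V = 15, E = 7.
Number of components = 8

8
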